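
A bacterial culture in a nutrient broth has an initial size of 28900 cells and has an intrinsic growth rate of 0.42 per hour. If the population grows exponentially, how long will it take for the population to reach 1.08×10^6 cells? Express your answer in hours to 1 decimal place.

Set N₀·e^(rt) = 1.08×10^6: e^(0.42·t) = 1.08×10^6/28900 = 37.37.
0.42·t = ln(37.37) = 3.6209, so t = 3.6209/0.42 = 8.6211.

8.6 hours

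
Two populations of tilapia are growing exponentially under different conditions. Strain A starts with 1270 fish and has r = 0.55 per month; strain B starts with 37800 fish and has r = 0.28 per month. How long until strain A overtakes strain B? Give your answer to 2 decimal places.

12.57 months

Set 1270·e^(0.55t) = 37800·e^(0.28t).
e^((0.55 − 0.28)t) = 37800/1270 → e^(0.27·t) = 29.764.
0.27·t = ln(29.764) = 3.3933, so t = 3.3933/0.27 = 12.568.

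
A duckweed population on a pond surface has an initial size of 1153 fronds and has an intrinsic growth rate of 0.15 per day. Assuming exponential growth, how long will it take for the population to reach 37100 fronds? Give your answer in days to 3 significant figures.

Set N₀·e^(rt) = 37100: e^(0.15·t) = 37100/1153 = 32.177.
0.15·t = ln(32.177) = 3.4712, so t = 3.4712/0.15 = 23.142.

23.1 days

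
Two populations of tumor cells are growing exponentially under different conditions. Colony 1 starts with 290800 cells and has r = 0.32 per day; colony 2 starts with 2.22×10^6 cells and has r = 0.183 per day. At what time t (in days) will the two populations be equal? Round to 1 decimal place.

Set 290800·e^(0.32t) = 2.22×10^6·e^(0.183t).
e^((0.32 − 0.183)t) = 2.22×10^6/290800 → e^(0.137·t) = 7.6341.
0.137·t = ln(7.6341) = 2.0326, so t = 2.0326/0.137 = 14.837.

14.8 days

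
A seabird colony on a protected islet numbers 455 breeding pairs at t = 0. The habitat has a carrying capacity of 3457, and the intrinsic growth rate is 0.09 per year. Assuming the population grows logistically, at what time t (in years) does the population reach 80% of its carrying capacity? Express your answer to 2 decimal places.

A = (K − N₀)/N₀ = (3457 − 455)/455 = 6.5978.
Solve 3457/(1 + 6.5978·e^(−0.09t)) = 2765.6: 1 + 6.5978·e^(−0.09t) = 1.25, so e^(−0.09t) = 0.0378914.
−0.09·t = ln(0.0378914) = -3.273, so t = 3.273/0.09 = 36.367.

36.37 years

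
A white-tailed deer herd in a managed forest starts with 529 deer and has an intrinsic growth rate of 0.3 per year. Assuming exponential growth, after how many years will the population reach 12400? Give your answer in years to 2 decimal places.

Set N₀·e^(rt) = 12400: e^(0.3·t) = 12400/529 = 23.44.
0.3·t = ln(23.44) = 3.1545, so t = 3.1545/0.3 = 10.515.

10.51 years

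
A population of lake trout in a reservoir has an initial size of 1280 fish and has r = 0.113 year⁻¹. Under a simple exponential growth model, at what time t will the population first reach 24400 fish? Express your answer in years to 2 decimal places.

Set N₀·e^(rt) = 24400: e^(0.113·t) = 24400/1280 = 19.062.
0.113·t = ln(19.062) = 2.9477, so t = 2.9477/0.113 = 26.086.

26.09 years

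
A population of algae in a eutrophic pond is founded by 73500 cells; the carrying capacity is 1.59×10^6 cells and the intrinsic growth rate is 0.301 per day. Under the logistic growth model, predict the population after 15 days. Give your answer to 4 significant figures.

A = (K − N₀)/N₀ = (1.59×10^6 − 73500)/73500 = 20.633.
N(t) = K/(1 + A·e^(−rt)) = 1.59×10^6/(1 + 20.633×e^(−0.301×15)).
e^(−4.515) = 0.010944; denominator = 1 + 20.633×0.010944 = 1.2258.
N = 1.59×10^6/1.2258 = 1.297117×10^6.

1297000 cells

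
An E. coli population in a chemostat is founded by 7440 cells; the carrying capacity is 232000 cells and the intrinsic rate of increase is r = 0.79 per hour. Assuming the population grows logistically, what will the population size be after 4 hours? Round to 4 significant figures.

A = (K − N₀)/N₀ = (232000 − 7440)/7440 = 30.183.
N(t) = K/(1 + A·e^(−rt)) = 232000/(1 + 30.183×e^(−0.79×4)).
e^(−3.16) = 0.042426; denominator = 1 + 30.183×0.042426 = 2.2805.
N = 232000/2.2805 = 101731.

101700 cells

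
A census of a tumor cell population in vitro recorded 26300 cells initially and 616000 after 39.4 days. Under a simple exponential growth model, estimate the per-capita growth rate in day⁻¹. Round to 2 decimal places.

0.08 per day

From N(t) = N₀·e^(rt): e^(r·39.4) = 616000/26300 = 23.422.
r·39.4 = ln(23.422) = 3.1537, so r = 3.1537/39.4 = 0.080043.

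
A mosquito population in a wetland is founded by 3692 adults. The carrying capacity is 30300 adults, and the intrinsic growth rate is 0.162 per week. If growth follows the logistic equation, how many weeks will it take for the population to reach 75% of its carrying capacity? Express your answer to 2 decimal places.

A = (K − N₀)/N₀ = (30300 − 3692)/3692 = 7.2069.
Solve 30300/(1 + 7.2069·e^(−0.162t)) = 22725: 1 + 7.2069·e^(−0.162t) = 1.3333, so e^(−0.162t) = 0.0462518.
−0.162·t = ln(0.0462518) = -3.0737, so t = 3.0737/0.162 = 18.973.

18.97 weeks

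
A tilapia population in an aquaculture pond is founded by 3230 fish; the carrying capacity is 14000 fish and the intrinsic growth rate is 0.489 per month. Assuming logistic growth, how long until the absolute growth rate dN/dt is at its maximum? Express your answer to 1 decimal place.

2.5 months

Logistic growth is fastest at N = K/2 = 7000.
A = (K − N₀)/N₀ = 3.3344. Set K/(1 + A·e^(−rt)) = K/2 → A·e^(−rt) = 1.
e^(−0.489t) = 1/3.3344 = 0.299907, so t = ln(3.3344)/0.489 = 1.2043/0.489 = 2.4627.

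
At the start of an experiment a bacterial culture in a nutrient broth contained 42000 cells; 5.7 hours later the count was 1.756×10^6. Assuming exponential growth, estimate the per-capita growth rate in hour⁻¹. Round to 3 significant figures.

0.655 per hour

From N(t) = N₀·e^(rt): e^(r·5.7) = 1.756×10^6/42000 = 41.81.
r·5.7 = ln(41.81) = 3.7331, so r = 3.7331/5.7 = 0.65493.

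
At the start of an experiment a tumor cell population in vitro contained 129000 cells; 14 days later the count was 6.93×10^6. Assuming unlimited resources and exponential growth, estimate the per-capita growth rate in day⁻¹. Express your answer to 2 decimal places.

From N(t) = N₀·e^(rt): e^(r·14) = 6.93×10^6/129000 = 53.721.
r·14 = ln(53.721) = 3.9838, so r = 3.9838/14 = 0.28456.

0.28 per day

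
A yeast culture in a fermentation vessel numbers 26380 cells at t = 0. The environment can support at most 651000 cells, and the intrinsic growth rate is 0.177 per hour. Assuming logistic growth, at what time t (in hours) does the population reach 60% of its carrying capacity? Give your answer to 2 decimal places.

20.17 hours

A = (K − N₀)/N₀ = (651000 − 26380)/26380 = 23.678.
Solve 651000/(1 + 23.678·e^(−0.177t)) = 390600: 1 + 23.678·e^(−0.177t) = 1.6667, so e^(−0.177t) = 0.0281558.
−0.177·t = ln(0.0281558) = -3.57, so t = 3.57/0.177 = 20.17.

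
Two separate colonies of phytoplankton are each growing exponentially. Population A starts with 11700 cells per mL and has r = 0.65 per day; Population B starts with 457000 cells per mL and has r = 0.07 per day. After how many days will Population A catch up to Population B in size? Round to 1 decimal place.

Set 11700·e^(0.65t) = 457000·e^(0.07t).
e^((0.65 − 0.07)t) = 457000/11700 → e^(0.58·t) = 39.06.
0.58·t = ln(39.06) = 3.6651, so t = 3.6651/0.58 = 6.3191.

6.3 days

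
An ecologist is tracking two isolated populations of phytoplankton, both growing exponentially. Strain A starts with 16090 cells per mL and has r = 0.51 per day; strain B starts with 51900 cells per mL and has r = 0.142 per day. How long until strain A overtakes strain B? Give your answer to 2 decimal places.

Set 16090·e^(0.51t) = 51900·e^(0.142t).
e^((0.51 − 0.142)t) = 51900/16090 → e^(0.368·t) = 3.2256.
0.368·t = ln(3.2256) = 1.1711, so t = 1.1711/0.368 = 3.1824.

3.18 days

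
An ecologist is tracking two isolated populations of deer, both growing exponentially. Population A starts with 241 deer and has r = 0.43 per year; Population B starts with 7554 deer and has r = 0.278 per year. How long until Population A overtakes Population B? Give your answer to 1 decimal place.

Set 241·e^(0.43t) = 7554·e^(0.278t).
e^((0.43 − 0.278)t) = 7554/241 → e^(0.152·t) = 31.344.
0.152·t = ln(31.344) = 3.445, so t = 3.445/0.152 = 22.665.

22.7 years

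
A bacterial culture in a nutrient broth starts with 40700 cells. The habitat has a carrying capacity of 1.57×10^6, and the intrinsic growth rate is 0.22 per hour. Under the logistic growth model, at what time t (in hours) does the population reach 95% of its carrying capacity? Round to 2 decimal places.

29.87 hours

A = (K − N₀)/N₀ = (1.57×10^6 − 40700)/40700 = 37.575.
Solve 1.57×10^6/(1 + 37.575·e^(−0.22t)) = 1.4915×10^6: 1 + 37.575·e^(−0.22t) = 1.0526, so e^(−0.22t) = 0.00140071.
−0.22·t = ln(0.00140071) = -6.5708, so t = 6.5708/0.22 = 29.867.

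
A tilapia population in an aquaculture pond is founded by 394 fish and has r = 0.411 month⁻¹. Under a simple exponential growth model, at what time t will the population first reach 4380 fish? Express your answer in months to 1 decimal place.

Set N₀·e^(rt) = 4380: e^(0.411·t) = 4380/394 = 11.117.
0.411·t = ln(11.117) = 2.4085, so t = 2.4085/0.411 = 5.86.

5.9 months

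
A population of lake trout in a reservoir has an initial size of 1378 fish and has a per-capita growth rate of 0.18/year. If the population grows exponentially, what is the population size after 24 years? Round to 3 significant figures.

104000 fish

N(t) = N₀·e^(rt) = 1378 × e^(0.18×24) = 1378 × e^4.32.
e^4.32 ≈ 75.189, so N ≈ 1378 × 75.189 = 103610.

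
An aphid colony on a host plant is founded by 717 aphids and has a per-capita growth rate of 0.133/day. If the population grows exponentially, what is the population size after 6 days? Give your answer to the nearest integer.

1593 aphids

N(t) = N₀·e^(rt) = 717 × e^(0.133×6) = 717 × e^0.798.
e^0.798 ≈ 2.2211, so N ≈ 717 × 2.2211 = 1592.52.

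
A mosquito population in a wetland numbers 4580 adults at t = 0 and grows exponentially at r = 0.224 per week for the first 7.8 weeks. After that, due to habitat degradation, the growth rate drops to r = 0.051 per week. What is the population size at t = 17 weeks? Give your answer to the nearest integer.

Phase 1: N(7.8) = 4580·e^(0.224×7.8) = 4580·e^1.747 = 26282.4.
Phase 2 runs for 17 − 7.8 = 9.2 weeks at r = 0.051.
N(17) = 26282.4·e^(0.051×9.2) = 26282.4·e^0.4692 = 42018.

42018 adults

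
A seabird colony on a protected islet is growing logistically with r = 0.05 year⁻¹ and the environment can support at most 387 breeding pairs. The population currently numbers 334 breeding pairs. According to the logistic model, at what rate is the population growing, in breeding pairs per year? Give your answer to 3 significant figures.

dN/dt = rN(1 − N/K) = 0.05 × 334 × (1 − 334/387).
1 − 334/387 = 0.13695; dN/dt = 0.05 × 334 × 0.13695 = 2.2871.

2.29 breeding pairs per year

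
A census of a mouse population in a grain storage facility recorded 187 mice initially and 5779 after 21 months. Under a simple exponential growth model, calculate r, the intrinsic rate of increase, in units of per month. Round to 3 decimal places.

From N(t) = N₀·e^(rt): e^(r·21) = 5779/187 = 30.904.
r·21 = ln(30.904) = 3.4309, so r = 3.4309/21 = 0.16338.

0.163 per month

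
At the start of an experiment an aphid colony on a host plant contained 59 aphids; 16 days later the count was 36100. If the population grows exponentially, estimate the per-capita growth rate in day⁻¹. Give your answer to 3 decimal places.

0.401 per day

From N(t) = N₀·e^(rt): e^(r·16) = 36100/59 = 611.86.
r·16 = ln(611.86) = 6.4165, so r = 6.4165/16 = 0.40103.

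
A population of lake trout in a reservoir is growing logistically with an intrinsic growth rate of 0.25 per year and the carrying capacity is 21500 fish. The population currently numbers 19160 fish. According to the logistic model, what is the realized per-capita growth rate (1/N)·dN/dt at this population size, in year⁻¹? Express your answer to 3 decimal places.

0.027 per year

(1/N)·dN/dt = r(1 − N/K) = 0.25 × (1 − 19160/21500).
= 0.25 × 0.10884 = 0.027209.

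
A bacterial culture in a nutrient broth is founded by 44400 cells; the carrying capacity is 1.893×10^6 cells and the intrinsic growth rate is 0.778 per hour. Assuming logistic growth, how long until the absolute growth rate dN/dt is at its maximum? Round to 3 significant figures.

Logistic growth is fastest at N = K/2 = 946500.
A = (K − N₀)/N₀ = 41.635. Set K/(1 + A·e^(−rt)) = K/2 → A·e^(−rt) = 1.
e^(−0.778t) = 1/41.635 = 0.0240182, so t = ln(41.635)/0.778 = 3.7289/0.778 = 4.793.

4.79 hours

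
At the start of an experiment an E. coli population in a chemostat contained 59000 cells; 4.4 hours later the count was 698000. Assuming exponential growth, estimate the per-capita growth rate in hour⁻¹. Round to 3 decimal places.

From N(t) = N₀·e^(rt): e^(r·4.4) = 698000/59000 = 11.831.
r·4.4 = ln(11.831) = 2.4707, so r = 2.4707/4.4 = 0.56152.

0.562 per hour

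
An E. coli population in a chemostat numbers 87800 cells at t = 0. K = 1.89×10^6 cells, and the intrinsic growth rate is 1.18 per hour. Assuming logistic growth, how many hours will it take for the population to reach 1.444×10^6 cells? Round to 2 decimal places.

A = (K − N₀)/N₀ = (1.89×10^6 − 87800)/87800 = 20.526.
Solve 1.89×10^6/(1 + 20.526·e^(−1.18t)) = 1.444×10^6: 1 + 20.526·e^(−1.18t) = 1.3089, so e^(−1.18t) = 0.0150473.
−1.18·t = ln(0.0150473) = -4.1966, so t = 4.1966/1.18 = 3.5564.

3.56 hours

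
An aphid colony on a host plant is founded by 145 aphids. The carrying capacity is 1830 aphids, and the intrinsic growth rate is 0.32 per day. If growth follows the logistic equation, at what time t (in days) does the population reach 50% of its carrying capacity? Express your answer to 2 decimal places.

7.66 days

A = (K − N₀)/N₀ = (1830 − 145)/145 = 11.621.
Solve 1830/(1 + 11.621·e^(−0.32t)) = 915: 1 + 11.621·e^(−0.32t) = 2, so e^(−0.32t) = 0.0860534.
−0.32·t = ln(0.0860534) = -2.4528, so t = 2.4528/0.32 = 7.665.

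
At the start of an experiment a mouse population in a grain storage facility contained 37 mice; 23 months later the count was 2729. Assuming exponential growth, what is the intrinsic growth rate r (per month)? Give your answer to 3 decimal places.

From N(t) = N₀·e^(rt): e^(r·23) = 2729/37 = 73.757.
r·23 = ln(73.757) = 4.3008, so r = 4.3008/23 = 0.18699.

0.187 per month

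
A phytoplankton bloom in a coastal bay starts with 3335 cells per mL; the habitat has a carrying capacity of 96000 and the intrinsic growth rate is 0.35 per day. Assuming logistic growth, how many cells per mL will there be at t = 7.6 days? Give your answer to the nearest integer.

32614 cells per mL

A = (K − N₀)/N₀ = (96000 − 3335)/3335 = 27.786.
N(t) = K/(1 + A·e^(−rt)) = 96000/(1 + 27.786×e^(−0.35×7.6)).
e^(−2.66) = 0.069948; denominator = 1 + 27.786×0.069948 = 2.9436.
N = 96000/2.9436 = 32613.6.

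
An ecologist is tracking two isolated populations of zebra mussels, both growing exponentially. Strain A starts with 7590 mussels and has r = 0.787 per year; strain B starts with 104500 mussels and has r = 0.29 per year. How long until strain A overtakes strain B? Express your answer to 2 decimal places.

5.28 years

Set 7590·e^(0.787t) = 104500·e^(0.29t).
e^((0.787 − 0.29)t) = 104500/7590 → e^(0.497·t) = 13.768.
0.497·t = ln(13.768) = 2.6224, so t = 2.6224/0.497 = 5.2764.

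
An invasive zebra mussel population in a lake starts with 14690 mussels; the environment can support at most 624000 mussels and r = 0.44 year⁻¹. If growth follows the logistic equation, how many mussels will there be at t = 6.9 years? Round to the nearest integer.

A = (K − N₀)/N₀ = (624000 − 14690)/14690 = 41.478.
N(t) = K/(1 + A·e^(−rt)) = 624000/(1 + 41.478×e^(−0.44×6.9)).
e^(−3.036) = 0.048027; denominator = 1 + 41.478×0.048027 = 2.992.
N = 624000/2.992 = 208553.

208553 mussels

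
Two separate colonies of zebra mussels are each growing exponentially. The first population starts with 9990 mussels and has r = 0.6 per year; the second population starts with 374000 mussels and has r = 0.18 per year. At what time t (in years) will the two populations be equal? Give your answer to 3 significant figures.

8.63 years

Set 9990·e^(0.6t) = 374000·e^(0.18t).
e^((0.6 − 0.18)t) = 374000/9990 → e^(0.42·t) = 37.437.
0.42·t = ln(37.437) = 3.6227, so t = 3.6227/0.42 = 8.6254.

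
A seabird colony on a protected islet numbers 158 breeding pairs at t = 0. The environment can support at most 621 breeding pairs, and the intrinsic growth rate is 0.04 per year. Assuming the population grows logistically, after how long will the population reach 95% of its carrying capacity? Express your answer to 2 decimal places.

100.49 years

A = (K − N₀)/N₀ = (621 − 158)/158 = 2.9304.
Solve 621/(1 + 2.9304·e^(−0.04t)) = 589.95: 1 + 2.9304·e^(−0.04t) = 1.0526, so e^(−0.04t) = 0.0179607.
−0.04·t = ln(0.0179607) = -4.0196, so t = 4.0196/0.04 = 100.49.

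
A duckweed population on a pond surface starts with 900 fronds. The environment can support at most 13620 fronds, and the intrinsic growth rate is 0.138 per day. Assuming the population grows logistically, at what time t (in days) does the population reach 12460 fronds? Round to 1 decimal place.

A = (K − N₀)/N₀ = (13620 − 900)/900 = 14.133.
Solve 13620/(1 + 14.133·e^(−0.138t)) = 12460: 1 + 14.133·e^(−0.138t) = 1.0931, so e^(−0.138t) = 0.00658712.
−0.138·t = ln(0.00658712) = -5.0226, so t = 5.0226/0.138 = 36.396.

36.4 days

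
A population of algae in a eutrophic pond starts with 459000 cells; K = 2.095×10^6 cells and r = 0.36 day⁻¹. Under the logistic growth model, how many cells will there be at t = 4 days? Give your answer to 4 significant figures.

A = (K − N₀)/N₀ = (2.095×10^6 − 459000)/459000 = 3.5643.
N(t) = K/(1 + A·e^(−rt)) = 2.095×10^6/(1 + 3.5643×e^(−0.36×4)).
e^(−1.44) = 0.23693; denominator = 1 + 3.5643×0.23693 = 1.8445.
N = 2.095×10^6/1.8445 = 1.135825×10^6.

1136000 cells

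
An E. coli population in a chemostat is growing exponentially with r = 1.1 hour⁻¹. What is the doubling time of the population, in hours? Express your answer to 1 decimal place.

Doubling time t_d = ln(2)/r = 0.6931/1.1 = 0.63013.

0.6 hours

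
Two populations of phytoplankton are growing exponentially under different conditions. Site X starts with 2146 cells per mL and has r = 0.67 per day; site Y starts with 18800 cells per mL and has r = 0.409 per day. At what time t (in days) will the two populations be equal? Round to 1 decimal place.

Set 2146·e^(0.67t) = 18800·e^(0.409t).
e^((0.67 − 0.409)t) = 18800/2146 → e^(0.261·t) = 8.7605.
0.261·t = ln(8.7605) = 2.1703, so t = 2.1703/0.261 = 8.3151.

8.3 days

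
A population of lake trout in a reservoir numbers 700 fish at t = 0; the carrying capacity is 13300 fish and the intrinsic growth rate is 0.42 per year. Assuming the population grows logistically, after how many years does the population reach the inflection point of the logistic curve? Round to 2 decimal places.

6.88 years

Logistic growth is fastest at N = K/2 = 6650.
A = (K − N₀)/N₀ = 18. Set K/(1 + A·e^(−rt)) = K/2 → A·e^(−rt) = 1.
e^(−0.42t) = 1/18 = 0.0555556, so t = ln(18)/0.42 = 2.8904/0.42 = 6.8818.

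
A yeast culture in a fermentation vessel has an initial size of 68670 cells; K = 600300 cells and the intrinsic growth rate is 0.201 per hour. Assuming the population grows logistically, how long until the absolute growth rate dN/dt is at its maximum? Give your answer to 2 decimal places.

Logistic growth is fastest at N = K/2 = 300150.
A = (K − N₀)/N₀ = 7.7418. Set K/(1 + A·e^(−rt)) = K/2 → A·e^(−rt) = 1.
e^(−0.201t) = 1/7.7418 = 0.129169, so t = ln(7.7418)/0.201 = 2.0466/0.201 = 10.182.

10.18 hours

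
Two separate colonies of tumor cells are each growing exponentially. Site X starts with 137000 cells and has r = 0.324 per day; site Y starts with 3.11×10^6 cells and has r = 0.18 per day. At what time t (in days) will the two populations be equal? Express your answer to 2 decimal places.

Set 137000·e^(0.324t) = 3.11×10^6·e^(0.18t).
e^((0.324 − 0.18)t) = 3.11×10^6/137000 → e^(0.144·t) = 22.701.
0.144·t = ln(22.701) = 3.1224, so t = 3.1224/0.144 = 21.683.

21.68 days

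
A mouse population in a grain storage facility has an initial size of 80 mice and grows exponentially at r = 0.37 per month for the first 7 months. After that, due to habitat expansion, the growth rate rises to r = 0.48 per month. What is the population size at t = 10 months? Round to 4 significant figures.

4501 mice

Phase 1: N(7) = 80·e^(0.37×7) = 80·e^2.59 = 1066.38.
Phase 2 runs for 10 − 7 = 3 months at r = 0.48.
N(10) = 1066.38·e^(0.48×3) = 1066.38·e^1.44 = 4500.87.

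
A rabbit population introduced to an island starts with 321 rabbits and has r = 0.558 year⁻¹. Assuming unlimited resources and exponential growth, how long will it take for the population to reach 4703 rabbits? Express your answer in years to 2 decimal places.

Set N₀·e^(rt) = 4703: e^(0.558·t) = 4703/321 = 14.651.
0.558·t = ln(14.651) = 2.6845, so t = 2.6845/0.558 = 4.811.

4.81 years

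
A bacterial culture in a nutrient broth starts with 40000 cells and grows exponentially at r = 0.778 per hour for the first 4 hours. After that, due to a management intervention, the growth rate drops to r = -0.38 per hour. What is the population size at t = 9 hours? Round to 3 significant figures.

134000 cells

Phase 1: N(4) = 40000·e^(0.778×4) = 40000·e^3.112 = 898637.
Phase 2 runs for 9 − 4 = 5 hours at r = -0.38.
N(9) = 898637·e^(-0.38×5) = 898637·e^-1.9 = 134408.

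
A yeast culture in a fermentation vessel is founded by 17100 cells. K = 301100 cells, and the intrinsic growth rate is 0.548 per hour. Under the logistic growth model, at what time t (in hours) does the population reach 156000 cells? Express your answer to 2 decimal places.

5.26 hours

A = (K − N₀)/N₀ = (301100 − 17100)/17100 = 16.608.
Solve 301100/(1 + 16.608·e^(−0.548t)) = 156000: 1 + 16.608·e^(−0.548t) = 1.9301, so e^(−0.548t) = 0.0560042.
−0.548·t = ln(0.0560042) = -2.8823, so t = 2.8823/0.548 = 5.2597.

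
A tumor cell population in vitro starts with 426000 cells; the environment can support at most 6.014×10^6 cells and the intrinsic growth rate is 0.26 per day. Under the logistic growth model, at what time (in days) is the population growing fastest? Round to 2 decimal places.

Logistic growth is fastest at N = K/2 = 3.007×10^6.
A = (K − N₀)/N₀ = 13.117. Set K/(1 + A·e^(−rt)) = K/2 → A·e^(−rt) = 1.
e^(−0.26t) = 1/13.117 = 0.0762348, so t = ln(13.117)/0.26 = 2.5739/0.26 = 9.8998.

9.90 days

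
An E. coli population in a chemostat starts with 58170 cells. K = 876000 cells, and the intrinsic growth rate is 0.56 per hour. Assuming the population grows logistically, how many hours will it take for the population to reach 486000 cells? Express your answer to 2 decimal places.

A = (K − N₀)/N₀ = (876000 − 58170)/58170 = 14.059.
Solve 876000/(1 + 14.059·e^(−0.56t)) = 486000: 1 + 14.059·e^(−0.56t) = 1.8025, so e^(−0.56t) = 0.0570774.
−0.56·t = ln(0.0570774) = -2.8633, so t = 2.8633/0.56 = 5.1131.

5.11 hours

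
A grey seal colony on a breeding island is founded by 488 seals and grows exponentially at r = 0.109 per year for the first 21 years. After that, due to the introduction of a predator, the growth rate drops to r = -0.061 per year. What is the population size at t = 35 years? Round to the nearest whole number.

2049 seals

Phase 1: N(21) = 488·e^(0.109×21) = 488·e^2.289 = 4814.15.
Phase 2 runs for 35 − 21 = 14 years at r = -0.061.
N(35) = 4814.15·e^(-0.061×14) = 4814.15·e^-0.854 = 2049.43.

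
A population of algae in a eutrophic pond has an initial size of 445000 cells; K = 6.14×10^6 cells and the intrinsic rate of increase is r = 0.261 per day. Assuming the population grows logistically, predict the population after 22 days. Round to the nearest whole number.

A = (K − N₀)/N₀ = (6.14×10^6 − 445000)/445000 = 12.798.
N(t) = K/(1 + A·e^(−rt)) = 6.14×10^6/(1 + 12.798×e^(−0.261×22)).
e^(−5.742) = 0.0032083; denominator = 1 + 12.798×0.0032083 = 1.0411.
N = 6.14×10^6/1.0411 = 5.897837×10^6.

5897837 cells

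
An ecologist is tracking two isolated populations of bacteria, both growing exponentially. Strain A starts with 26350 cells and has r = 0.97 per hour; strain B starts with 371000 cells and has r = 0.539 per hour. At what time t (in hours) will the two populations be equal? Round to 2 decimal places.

6.14 hours

Set 26350·e^(0.97t) = 371000·e^(0.539t).
e^((0.97 − 0.539)t) = 371000/26350 → e^(0.431·t) = 14.08.
0.431·t = ln(14.08) = 2.6447, so t = 2.6447/0.431 = 6.1363.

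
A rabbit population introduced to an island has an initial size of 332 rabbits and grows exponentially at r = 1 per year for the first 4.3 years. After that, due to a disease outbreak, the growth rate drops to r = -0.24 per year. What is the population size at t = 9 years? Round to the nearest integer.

Phase 1: N(4.3) = 332·e^(1×4.3) = 332·e^4.3 = 24468.3.
Phase 2 runs for 9 − 4.3 = 4.7 years at r = -0.24.
N(9) = 24468.3·e^(-0.24×4.7) = 24468.3·e^-1.128 = 7919.91.

7920 rabbits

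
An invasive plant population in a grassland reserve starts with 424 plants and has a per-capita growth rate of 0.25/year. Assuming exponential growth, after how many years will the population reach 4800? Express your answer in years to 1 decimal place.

Set N₀·e^(rt) = 4800: e^(0.25·t) = 4800/424 = 11.321.
0.25·t = ln(11.321) = 2.4266, so t = 2.4266/0.25 = 9.7066.

9.7 years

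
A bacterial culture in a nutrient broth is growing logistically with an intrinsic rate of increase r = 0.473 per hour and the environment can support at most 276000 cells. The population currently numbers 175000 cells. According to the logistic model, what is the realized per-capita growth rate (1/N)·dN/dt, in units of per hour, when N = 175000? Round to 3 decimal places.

(1/N)·dN/dt = r(1 − N/K) = 0.473 × (1 − 175000/276000).
= 0.473 × 0.36594 = 0.17309.

0.173 per hour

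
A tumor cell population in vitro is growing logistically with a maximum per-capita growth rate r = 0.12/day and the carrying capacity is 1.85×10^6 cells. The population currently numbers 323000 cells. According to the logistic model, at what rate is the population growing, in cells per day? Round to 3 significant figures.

dN/dt = rN(1 − N/K) = 0.12 × 323000 × (1 − 323000/1.85×10^6).
1 − 323000/1.85×10^6 = 0.82541; dN/dt = 0.12 × 323000 × 0.82541 = 31993.

32000 cells per day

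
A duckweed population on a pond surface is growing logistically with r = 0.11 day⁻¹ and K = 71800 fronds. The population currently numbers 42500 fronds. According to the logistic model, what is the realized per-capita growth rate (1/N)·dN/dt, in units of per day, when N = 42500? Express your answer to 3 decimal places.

0.045 per day

(1/N)·dN/dt = r(1 − N/K) = 0.11 × (1 − 42500/71800).
= 0.11 × 0.40808 = 0.044889.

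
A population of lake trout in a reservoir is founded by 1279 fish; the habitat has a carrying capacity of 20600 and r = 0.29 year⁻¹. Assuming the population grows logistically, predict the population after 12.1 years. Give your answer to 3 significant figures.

A = (K − N₀)/N₀ = (20600 − 1279)/1279 = 15.106.
N(t) = K/(1 + A·e^(−rt)) = 20600/(1 + 15.106×e^(−0.29×12.1)).
e^(−3.509) = 0.029927; denominator = 1 + 15.106×0.029927 = 1.4521.
N = 20600/1.4521 = 14186.5.

14200 fish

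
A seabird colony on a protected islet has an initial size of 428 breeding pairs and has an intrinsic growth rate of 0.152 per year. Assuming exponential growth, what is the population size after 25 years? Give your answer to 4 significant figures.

19130 breeding pairs

N(t) = N₀·e^(rt) = 428 × e^(0.152×25) = 428 × e^3.8.
e^3.8 ≈ 44.701, so N ≈ 428 × 44.701 = 19132.1.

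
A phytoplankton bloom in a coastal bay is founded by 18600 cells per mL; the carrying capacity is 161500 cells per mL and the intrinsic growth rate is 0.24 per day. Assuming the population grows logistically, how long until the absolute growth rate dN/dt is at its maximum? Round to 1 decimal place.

Logistic growth is fastest at N = K/2 = 80750.
A = (K − N₀)/N₀ = 7.6828. Set K/(1 + A·e^(−rt)) = K/2 → A·e^(−rt) = 1.
e^(−0.24t) = 1/7.6828 = 0.130161, so t = ln(7.6828)/0.24 = 2.039/0.24 = 8.4958.

8.5 days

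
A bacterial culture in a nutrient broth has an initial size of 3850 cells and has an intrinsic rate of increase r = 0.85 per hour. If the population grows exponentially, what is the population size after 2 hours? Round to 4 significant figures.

21070 cells

N(t) = N₀·e^(rt) = 3850 × e^(0.85×2) = 3850 × e^1.7.
e^1.7 ≈ 5.4739, so N ≈ 3850 × 5.4739 = 21074.7.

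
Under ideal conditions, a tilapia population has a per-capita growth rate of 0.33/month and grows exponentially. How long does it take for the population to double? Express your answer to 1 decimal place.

Doubling time t_d = ln(2)/r = 0.6931/0.33 = 2.1004.

2.1 months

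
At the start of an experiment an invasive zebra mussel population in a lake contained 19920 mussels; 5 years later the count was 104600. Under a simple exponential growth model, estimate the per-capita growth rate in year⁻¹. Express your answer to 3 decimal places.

0.332 per year

From N(t) = N₀·e^(rt): e^(r·5) = 104600/19920 = 5.251.
r·5 = ln(5.251) = 1.6584, so r = 1.6584/5 = 0.33168.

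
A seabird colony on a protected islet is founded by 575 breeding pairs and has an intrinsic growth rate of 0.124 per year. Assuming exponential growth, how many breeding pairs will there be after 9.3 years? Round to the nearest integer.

N(t) = N₀·e^(rt) = 575 × e^(0.124×9.3) = 575 × e^1.153.
e^1.153 ≈ 3.1683, so N ≈ 575 × 3.1683 = 1821.78.

1822 breeding pairs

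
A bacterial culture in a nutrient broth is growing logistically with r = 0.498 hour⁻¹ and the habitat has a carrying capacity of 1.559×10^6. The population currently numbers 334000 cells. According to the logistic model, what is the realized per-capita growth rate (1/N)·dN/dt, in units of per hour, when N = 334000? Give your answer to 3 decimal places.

(1/N)·dN/dt = r(1 − N/K) = 0.498 × (1 − 334000/1.559×10^6).
= 0.498 × 0.78576 = 0.39131.

0.391 per hour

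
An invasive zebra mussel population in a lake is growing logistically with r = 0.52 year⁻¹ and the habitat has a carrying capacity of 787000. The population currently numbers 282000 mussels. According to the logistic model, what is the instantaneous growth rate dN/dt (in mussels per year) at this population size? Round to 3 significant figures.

94100 mussels per year

dN/dt = rN(1 − N/K) = 0.52 × 282000 × (1 − 282000/787000).
1 − 282000/787000 = 0.64168; dN/dt = 0.52 × 282000 × 0.64168 = 94096.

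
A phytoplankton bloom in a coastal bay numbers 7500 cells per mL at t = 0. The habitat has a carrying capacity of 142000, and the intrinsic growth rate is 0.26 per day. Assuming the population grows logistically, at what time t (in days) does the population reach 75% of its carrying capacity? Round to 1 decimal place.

A = (K − N₀)/N₀ = (142000 − 7500)/7500 = 17.933.
Solve 142000/(1 + 17.933·e^(−0.26t)) = 106500: 1 + 17.933·e^(−0.26t) = 1.3333, so e^(−0.26t) = 0.0185874.
−0.26·t = ln(0.0185874) = -3.9853, so t = 3.9853/0.26 = 15.328.

15.3 days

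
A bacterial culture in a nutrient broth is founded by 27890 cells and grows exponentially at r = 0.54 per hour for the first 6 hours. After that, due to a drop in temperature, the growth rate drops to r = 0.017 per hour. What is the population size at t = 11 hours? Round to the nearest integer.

775314 cells

Phase 1: N(6) = 27890·e^(0.54×6) = 27890·e^3.24 = 712135.
Phase 2 runs for 11 − 6 = 5 hours at r = 0.017.
N(11) = 712135·e^(0.017×5) = 712135·e^0.085 = 775314.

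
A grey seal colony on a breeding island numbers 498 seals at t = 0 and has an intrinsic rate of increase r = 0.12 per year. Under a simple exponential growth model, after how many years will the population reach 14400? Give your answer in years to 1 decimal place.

Set N₀·e^(rt) = 14400: e^(0.12·t) = 14400/498 = 28.916.
0.12·t = ln(28.916) = 3.3644, so t = 3.3644/0.12 = 28.037.

28.0 years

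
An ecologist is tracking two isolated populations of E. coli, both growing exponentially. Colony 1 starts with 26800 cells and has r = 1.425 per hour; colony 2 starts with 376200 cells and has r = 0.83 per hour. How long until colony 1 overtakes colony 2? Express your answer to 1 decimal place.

4.4 hours

Set 26800·e^(1.425t) = 376200·e^(0.83t).
e^((1.425 − 0.83)t) = 376200/26800 → e^(0.595·t) = 14.037.
0.595·t = ln(14.037) = 2.6417, so t = 2.6417/0.595 = 4.4399.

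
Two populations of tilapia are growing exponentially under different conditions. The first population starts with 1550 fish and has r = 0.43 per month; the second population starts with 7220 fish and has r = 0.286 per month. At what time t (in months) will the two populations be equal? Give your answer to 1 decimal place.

Set 1550·e^(0.43t) = 7220·e^(0.286t).
e^((0.43 − 0.286)t) = 7220/1550 → e^(0.144·t) = 4.6581.
0.144·t = ln(4.6581) = 1.5386, so t = 1.5386/0.144 = 10.685.

10.7 months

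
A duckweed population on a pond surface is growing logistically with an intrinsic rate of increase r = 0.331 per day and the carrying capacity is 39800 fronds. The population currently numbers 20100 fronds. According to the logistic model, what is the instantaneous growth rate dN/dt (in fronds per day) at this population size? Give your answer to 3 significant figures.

dN/dt = rN(1 − N/K) = 0.331 × 20100 × (1 − 20100/39800).
1 − 20100/39800 = 0.49497; dN/dt = 0.331 × 20100 × 0.49497 = 3293.1.

3290 fronds per day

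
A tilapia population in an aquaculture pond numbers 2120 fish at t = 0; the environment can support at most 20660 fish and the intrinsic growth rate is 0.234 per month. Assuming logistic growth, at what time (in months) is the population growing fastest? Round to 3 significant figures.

Logistic growth is fastest at N = K/2 = 10330.
A = (K − N₀)/N₀ = 8.7453. Set K/(1 + A·e^(−rt)) = K/2 → A·e^(−rt) = 1.
e^(−0.234t) = 1/8.7453 = 0.114347, so t = ln(8.7453)/0.234 = 2.1685/0.234 = 9.2672.

9.27 months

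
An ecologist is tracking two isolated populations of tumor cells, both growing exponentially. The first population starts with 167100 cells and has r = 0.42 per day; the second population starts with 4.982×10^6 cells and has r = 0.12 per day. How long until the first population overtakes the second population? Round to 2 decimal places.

Set 167100·e^(0.42t) = 4.982×10^6·e^(0.12t).
e^((0.42 − 0.12)t) = 4.982×10^6/167100 → e^(0.3·t) = 29.814.
0.3·t = ln(29.814) = 3.395, so t = 3.395/0.3 = 11.317.

11.32 days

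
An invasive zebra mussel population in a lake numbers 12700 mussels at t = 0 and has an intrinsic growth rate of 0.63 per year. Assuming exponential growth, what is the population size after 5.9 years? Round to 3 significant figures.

522000 mussels

N(t) = N₀·e^(rt) = 12700 × e^(0.63×5.9) = 12700 × e^3.717.
e^3.717 ≈ 41.141, so N ≈ 12700 × 41.141 = 522488.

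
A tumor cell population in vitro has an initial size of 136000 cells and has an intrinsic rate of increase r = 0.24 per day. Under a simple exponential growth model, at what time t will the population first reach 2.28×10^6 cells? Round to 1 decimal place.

11.7 days

Set N₀·e^(rt) = 2.28×10^6: e^(0.24·t) = 2.28×10^6/136000 = 16.765.
0.24·t = ln(16.765) = 2.8193, so t = 2.8193/0.24 = 11.747.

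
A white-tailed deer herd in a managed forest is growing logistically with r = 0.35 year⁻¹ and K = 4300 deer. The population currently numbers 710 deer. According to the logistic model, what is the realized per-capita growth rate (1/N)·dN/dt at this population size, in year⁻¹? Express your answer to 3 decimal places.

(1/N)·dN/dt = r(1 − N/K) = 0.35 × (1 − 710/4300).
= 0.35 × 0.83488 = 0.29221.

0.292 per year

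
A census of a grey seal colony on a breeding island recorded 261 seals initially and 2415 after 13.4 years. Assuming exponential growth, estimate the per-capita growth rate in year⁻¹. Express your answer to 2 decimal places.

0.17 per year

From N(t) = N₀·e^(rt): e^(r·13.4) = 2415/261 = 9.2529.
r·13.4 = ln(9.2529) = 2.2249, so r = 2.2249/13.4 = 0.16604.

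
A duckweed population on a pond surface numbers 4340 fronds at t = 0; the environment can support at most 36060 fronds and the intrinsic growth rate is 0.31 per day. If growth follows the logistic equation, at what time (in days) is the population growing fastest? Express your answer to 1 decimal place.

Logistic growth is fastest at N = K/2 = 18030.
A = (K − N₀)/N₀ = 7.3088. Set K/(1 + A·e^(−rt)) = K/2 → A·e^(−rt) = 1.
e^(−0.31t) = 1/7.3088 = 0.136822, so t = ln(7.3088)/0.31 = 1.9891/0.31 = 6.4164.

6.4 days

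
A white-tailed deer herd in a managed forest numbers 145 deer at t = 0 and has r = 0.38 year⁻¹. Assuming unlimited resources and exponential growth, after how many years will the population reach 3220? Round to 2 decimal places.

8.16 years

Set N₀·e^(rt) = 3220: e^(0.38·t) = 3220/145 = 22.207.
0.38·t = ln(22.207) = 3.1004, so t = 3.1004/0.38 = 8.159.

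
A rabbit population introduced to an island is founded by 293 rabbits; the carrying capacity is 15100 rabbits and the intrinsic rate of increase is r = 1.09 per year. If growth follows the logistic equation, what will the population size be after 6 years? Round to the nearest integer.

A = (K − N₀)/N₀ = (15100 − 293)/293 = 50.536.
N(t) = K/(1 + A·e^(−rt)) = 15100/(1 + 50.536×e^(−1.09×6)).
e^(−6.54) = 0.0014445; denominator = 1 + 50.536×0.0014445 = 1.073.
N = 15100/1.073 = 14072.7.

14073 rabbits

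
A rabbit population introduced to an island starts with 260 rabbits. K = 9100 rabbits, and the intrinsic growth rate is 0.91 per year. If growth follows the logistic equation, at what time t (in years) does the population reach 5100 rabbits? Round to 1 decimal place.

4.1 years

A = (K − N₀)/N₀ = (9100 − 260)/260 = 34.
Solve 9100/(1 + 34·e^(−0.91t)) = 5100: 1 + 34·e^(−0.91t) = 1.7843, so e^(−0.91t) = 0.0230681.
−0.91·t = ln(0.0230681) = -3.7693, so t = 3.7693/0.91 = 4.1421.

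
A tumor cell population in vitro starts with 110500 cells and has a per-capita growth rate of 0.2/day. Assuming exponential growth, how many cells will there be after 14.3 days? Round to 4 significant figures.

1929000 cells

N(t) = N₀·e^(rt) = 110500 × e^(0.2×14.3) = 110500 × e^2.86.
e^2.86 ≈ 17.462, so N ≈ 110500 × 17.462 = 1.929499×10^6.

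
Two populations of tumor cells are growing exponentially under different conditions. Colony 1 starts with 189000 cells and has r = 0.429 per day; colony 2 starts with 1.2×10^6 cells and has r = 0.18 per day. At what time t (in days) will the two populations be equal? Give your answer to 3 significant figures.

7.42 days

Set 189000·e^(0.429t) = 1.2×10^6·e^(0.18t).
e^((0.429 − 0.18)t) = 1.2×10^6/189000 → e^(0.249·t) = 6.3492.
0.249·t = ln(6.3492) = 1.8483, so t = 1.8483/0.249 = 7.423.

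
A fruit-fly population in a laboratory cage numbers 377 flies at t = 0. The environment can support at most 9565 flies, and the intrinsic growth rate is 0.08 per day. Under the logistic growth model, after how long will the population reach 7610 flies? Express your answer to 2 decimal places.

A = (K − N₀)/N₀ = (9565 − 377)/377 = 24.371.
Solve 9565/(1 + 24.371·e^(−0.08t)) = 7610: 1 + 24.371·e^(−0.08t) = 1.2569, so e^(−0.08t) = 0.010541.
−0.08·t = ln(0.010541) = -4.5525, so t = 4.5525/0.08 = 56.906.

56.91 days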